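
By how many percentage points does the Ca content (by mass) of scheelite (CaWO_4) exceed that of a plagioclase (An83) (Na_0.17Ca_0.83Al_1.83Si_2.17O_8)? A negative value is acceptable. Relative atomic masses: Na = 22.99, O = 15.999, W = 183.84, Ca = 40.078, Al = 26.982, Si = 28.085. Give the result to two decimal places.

First mineral: 40.078 g Ca in 287.914 g formula = 13.92 wt% Ca.
Second mineral: 33.265 g Ca in 275.487 g formula = 12.07 wt% Ca.
13.92% − 12.07% gives a difference of 1.85 percentage points.

1.85 percentage points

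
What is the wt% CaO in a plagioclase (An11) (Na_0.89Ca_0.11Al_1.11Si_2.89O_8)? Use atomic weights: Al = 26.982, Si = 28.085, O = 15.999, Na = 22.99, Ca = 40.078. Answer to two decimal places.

2.34 wt%

Molar mass of Na_0.89Ca_0.11Al_1.11Si_2.89O_8 = 0.89·22.99 + 0.11·40.078 + 1.11·26.982 + 2.89·28.085 + 8·15.999 = 263.977 g/mol.
Each formula unit contains 0.11 Ca, equivalent to 0.11/1 = 0.1100 mol CaO.
M(CaO) = 1×40.078 + 1×15.999 = 56.077 g/mol.
Mass of CaO per formula unit = 0.1100 × 56.077 = 6.168 g.
CaO wt% = 6.168 / 263.977 × 100 = 2.34%.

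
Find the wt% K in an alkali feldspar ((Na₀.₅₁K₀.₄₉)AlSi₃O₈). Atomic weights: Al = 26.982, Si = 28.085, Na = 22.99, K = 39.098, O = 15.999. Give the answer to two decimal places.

7.09 weight percent

Formula mass = 0.51·22.99 + 0.49·39.098 + 1·26.982 + 3·28.085 + 8·15.999 = 270.112 g/mol, of which 19.158 g is K.
So K makes up 19.158/270.112 = 0.0709 of the mass, i.e. 7.09%.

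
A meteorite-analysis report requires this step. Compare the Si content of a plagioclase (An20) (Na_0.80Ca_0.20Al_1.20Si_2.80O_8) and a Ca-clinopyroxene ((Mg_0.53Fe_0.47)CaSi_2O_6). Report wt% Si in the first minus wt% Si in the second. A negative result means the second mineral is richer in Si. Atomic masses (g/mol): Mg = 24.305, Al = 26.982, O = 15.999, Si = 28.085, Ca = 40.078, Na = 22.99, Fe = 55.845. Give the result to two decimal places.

First mineral: 78.638 g Si in 265.416 g formula = 29.63 wt% Si.
Second mineral: 56.170 g Si in 231.371 g formula = 24.28 wt% Si.
29.63% − 24.28% gives a difference of 5.35 percentage points.

5.35 percentage points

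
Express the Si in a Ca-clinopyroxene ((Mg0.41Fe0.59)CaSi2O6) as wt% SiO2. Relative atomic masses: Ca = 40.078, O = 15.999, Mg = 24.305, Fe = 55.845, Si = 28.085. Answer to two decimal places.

51.10 wt%

Molar mass of (Mg0.41Fe0.59)CaSi2O6 = 0.41*24.305 + 0.59*55.845 + 1*40.078 + 2*28.085 + 6*15.999 = 235.156 g/mol.
Each formula unit contains 2 Si, equivalent to 2/1 = 2.0000 mol SiO2.
M(SiO2) = 1×28.085 + 2×15.999 = 60.083 g/mol.
Mass of SiO2 per formula unit = 2.0000 × 60.083 = 120.166 g.
SiO2 wt% = 120.166 / 235.156 × 100 = 51.10%.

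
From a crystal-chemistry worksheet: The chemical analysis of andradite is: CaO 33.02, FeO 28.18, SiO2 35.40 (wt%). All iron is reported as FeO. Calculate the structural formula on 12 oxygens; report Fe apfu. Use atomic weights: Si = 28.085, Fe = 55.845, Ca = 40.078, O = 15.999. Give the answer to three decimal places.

CaO: 33.02/56.077 = 0.58883 mol → 0.58883 mol Ca, 0.58883 mol O.
FeO: 28.18/71.844 = 0.39224 mol → 0.39224 mol Fe, 0.39224 mol O.
SiO2: 35.40/60.083 = 0.58918 mol → 0.58918 mol Si, 1.17836 mol O.
Total oxygen = 2.15943 mol. Normalization factor = 12/2.15943 = 5.55702.
Fe per 12 O = 0.39224 × 5.55702 = 2.180.

2.180 Fe apfu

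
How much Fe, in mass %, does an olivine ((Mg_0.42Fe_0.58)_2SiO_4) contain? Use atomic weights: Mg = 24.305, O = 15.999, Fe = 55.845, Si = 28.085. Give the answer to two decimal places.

36.54 mass %

Formula mass = 0.84×24.305 + 1.16×55.845 + 1×28.085 + 4×15.999 = 177.277 g/mol, of which 64.780 g is Fe.
So Fe makes up 64.780/177.277 = 0.3654 of the mass, i.e. 36.54%.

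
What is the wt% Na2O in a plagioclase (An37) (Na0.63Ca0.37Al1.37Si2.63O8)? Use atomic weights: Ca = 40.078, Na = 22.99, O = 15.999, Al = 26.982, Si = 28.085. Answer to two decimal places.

Formula mass = 268.133 g/mol.
0.63 Na → 0.3150 mol Na2O per formula unit; M(Na2O) = 61.979, so Na2O mass = 19.523 g.
19.523/268.133 × 100 = 7.28 wt%.

7.28 wt%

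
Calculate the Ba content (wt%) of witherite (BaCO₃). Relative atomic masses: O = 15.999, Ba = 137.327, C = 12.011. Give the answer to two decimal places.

69.59 wt%

Formula mass = 1·137.327 + 1·12.011 + 3·15.999 = 197.335 g/mol, of which 137.327 g is Ba.
So Ba makes up 137.327/197.335 = 0.6959 of the mass, i.e. 69.59%.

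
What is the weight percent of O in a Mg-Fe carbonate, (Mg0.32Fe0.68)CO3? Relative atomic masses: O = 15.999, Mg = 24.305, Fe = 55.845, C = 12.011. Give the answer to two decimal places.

M((Mg0.32Fe0.68)CO3) = 105.760 g/mol.
O contributes 3 × 15.999 = 47.997 g per mole.
47.997/105.760 = 0.4538 → 45.38%.

45.38 mass %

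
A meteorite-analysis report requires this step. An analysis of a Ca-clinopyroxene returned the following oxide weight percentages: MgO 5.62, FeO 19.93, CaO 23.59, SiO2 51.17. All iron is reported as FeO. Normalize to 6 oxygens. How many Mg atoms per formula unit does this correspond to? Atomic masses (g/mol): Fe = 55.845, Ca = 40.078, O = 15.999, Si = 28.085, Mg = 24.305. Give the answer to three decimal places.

MgO: 5.62/40.304 = 0.13944 mol → 0.13944 mol Mg, 0.13944 mol O.
FeO: 19.93/71.844 = 0.27741 mol → 0.27741 mol Fe, 0.27741 mol O.
CaO: 23.59/56.077 = 0.42067 mol → 0.42067 mol Ca, 0.42067 mol O.
SiO2: 51.17/60.083 = 0.85166 mol → 0.85166 mol Si, 1.70332 mol O.
Total oxygen = 2.54084 mol. Normalization factor = 6/2.54084 = 2.36142.
Mg per 6 O = 0.13944 × 2.36142 = 0.329.

0.329 Mg apfu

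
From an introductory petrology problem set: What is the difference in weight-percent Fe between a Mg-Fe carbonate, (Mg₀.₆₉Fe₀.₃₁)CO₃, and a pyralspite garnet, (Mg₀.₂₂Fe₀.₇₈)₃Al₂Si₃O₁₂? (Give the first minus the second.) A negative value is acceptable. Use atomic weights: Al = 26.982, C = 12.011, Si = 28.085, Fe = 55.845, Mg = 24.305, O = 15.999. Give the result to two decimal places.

M((Mg₀.₆₉Fe₀.₃₁)CO₃) = 94.090 g/mol, so wt% Fe = 17.312/94.090 × 100 = 18.40%.
M((Mg₀.₂₂Fe₀.₇₈)₃Al₂Si₃O₁₂) = 476.926 g/mol, so wt% Fe = 130.677/476.926 × 100 = 27.40%.
18.40 − 27.40 = -9.00 pp.

-9.00 percentage points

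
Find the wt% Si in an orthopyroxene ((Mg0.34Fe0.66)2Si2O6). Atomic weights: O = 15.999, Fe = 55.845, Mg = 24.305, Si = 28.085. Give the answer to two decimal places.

23.17 mass %

Molar mass of (Mg0.34Fe0.66)2Si2O6: 0.68·24.305 + 1.32·55.845 + 2·28.085 + 6·15.999 = 242.407 g/mol.
Mass of Si per formula unit: 2 × 28.085 = 56.170 g.
Weight fraction Si = 56.170 / 242.407 = 0.2317.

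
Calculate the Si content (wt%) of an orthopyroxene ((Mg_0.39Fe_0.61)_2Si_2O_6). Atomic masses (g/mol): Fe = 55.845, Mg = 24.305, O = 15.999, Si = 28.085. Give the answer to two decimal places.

M((Mg_0.39Fe_0.61)_2Si_2O_6) = 239.253 g/mol.
Si contributes 2 × 28.085 = 56.170 g per mole.
56.170/239.253 = 0.2348 → 23.48%.

23.48 wt%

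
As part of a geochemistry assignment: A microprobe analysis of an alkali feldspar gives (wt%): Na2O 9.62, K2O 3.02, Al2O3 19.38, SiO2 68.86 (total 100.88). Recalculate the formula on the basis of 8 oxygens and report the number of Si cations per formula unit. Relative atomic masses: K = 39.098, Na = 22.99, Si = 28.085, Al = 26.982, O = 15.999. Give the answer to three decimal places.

3.006 Si apfu

Na2O (M=61.979): mol = 0.15521; Na = 0.31042, O = 0.15521.
K2O (M=94.195): mol = 0.03206; K = 0.06412, O = 0.03206.
Al2O3 (M=101.961): mol = 0.19007; Al = 0.38014, O = 0.57021.
SiO2 (M=60.083): mol = 1.14608; Si = 1.14608, O = 2.29216.
ΣO = 3.04964; factor = 8/ΣO = 2.62326.
Si apfu = 1.14608 × 2.62326 = 3.006.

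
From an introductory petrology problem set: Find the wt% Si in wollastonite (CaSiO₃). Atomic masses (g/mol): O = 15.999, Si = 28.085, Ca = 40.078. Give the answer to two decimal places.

M(CaSiO₃) = 116.160 g/mol.
Si contributes 1 × 28.085 = 28.085 g per mole.
28.085/116.160 = 0.2418 → 24.18%.

24.18 wt%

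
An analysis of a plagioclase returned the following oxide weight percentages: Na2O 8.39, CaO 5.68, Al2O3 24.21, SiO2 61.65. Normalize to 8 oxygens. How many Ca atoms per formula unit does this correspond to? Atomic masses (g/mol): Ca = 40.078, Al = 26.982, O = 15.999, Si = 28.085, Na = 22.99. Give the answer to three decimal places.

Na2O: 8.39/61.979 = 0.13537 mol → 0.27074 mol Na, 0.13537 mol O.
CaO: 5.68/56.077 = 0.10129 mol → 0.10129 mol Ca, 0.10129 mol O.
Al2O3: 24.21/101.961 = 0.23744 mol → 0.47488 mol Al, 0.71232 mol O.
SiO2: 61.65/60.083 = 1.02608 mol → 1.02608 mol Si, 2.05216 mol O.
Total oxygen = 3.00114 mol. Normalization factor = 8/3.00114 = 2.66565.
Ca per 8 O = 0.10129 × 2.66565 = 0.270.

0.270 Ca apfu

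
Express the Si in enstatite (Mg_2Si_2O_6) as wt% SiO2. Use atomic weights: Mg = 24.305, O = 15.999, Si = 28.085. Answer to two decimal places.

59.85 wt%

Formula mass = 200.774 g/mol.
2 Si → 2.0000 mol SiO2 per formula unit; M(SiO2) = 60.083, so SiO2 mass = 120.166 g.
120.166/200.774 × 100 = 59.85 wt%.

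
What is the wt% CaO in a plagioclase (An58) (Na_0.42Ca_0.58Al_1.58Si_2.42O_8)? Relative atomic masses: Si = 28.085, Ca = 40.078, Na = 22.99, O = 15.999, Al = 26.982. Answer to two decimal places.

Formula mass = 271.490 g/mol.
0.58 Ca → 0.5800 mol CaO per formula unit; M(CaO) = 56.077, so CaO mass = 32.525 g.
32.525/271.490 × 100 = 11.98 wt%.

11.98 wt%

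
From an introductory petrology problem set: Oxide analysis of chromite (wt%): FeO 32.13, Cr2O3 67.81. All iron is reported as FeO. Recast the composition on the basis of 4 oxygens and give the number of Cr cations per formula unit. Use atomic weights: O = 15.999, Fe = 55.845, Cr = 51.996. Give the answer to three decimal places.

FeO: 32.13/71.844 = 0.44722 mol → 0.44722 mol Fe, 0.44722 mol O.
Cr2O3: 67.81/151.989 = 0.44615 mol → 0.89230 mol Cr, 1.33845 mol O.
Total oxygen = 1.78567 mol. Normalization factor = 4/1.78567 = 2.24006.
Cr per 4 O = 0.89230 × 2.24006 = 1.999.

1.999 Cr apfu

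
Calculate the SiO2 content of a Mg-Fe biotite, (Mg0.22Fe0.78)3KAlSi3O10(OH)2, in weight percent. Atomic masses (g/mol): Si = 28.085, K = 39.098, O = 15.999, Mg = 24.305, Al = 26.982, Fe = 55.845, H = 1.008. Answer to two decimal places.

36.71 wt%

Molar mass of (Mg0.22Fe0.78)3KAlSi3O10(OH)2 = 0.66*24.305 + 2.34*55.845 + 1*39.098 + 1*26.982 + 3*28.085 + 12*15.999 + 2*1.008 = 491.058 g/mol.
Each formula unit contains 3 Si, equivalent to 3/1 = 3.0000 mol SiO2.
M(SiO2) = 1×28.085 + 2×15.999 = 60.083 g/mol.
Mass of SiO2 per formula unit = 3.0000 × 60.083 = 180.249 g.
SiO2 wt% = 180.249 / 491.058 × 100 = 36.71%.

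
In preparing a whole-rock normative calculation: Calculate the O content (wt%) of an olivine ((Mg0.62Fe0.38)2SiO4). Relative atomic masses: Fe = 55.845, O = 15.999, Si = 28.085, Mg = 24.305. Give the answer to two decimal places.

38.87 wt%

Formula mass = 1.24×24.305 + 0.76×55.845 + 1×28.085 + 4×15.999 = 164.661 g/mol, of which 63.996 g is O.
So O makes up 63.996/164.661 = 0.3887 of the mass, i.e. 38.87%.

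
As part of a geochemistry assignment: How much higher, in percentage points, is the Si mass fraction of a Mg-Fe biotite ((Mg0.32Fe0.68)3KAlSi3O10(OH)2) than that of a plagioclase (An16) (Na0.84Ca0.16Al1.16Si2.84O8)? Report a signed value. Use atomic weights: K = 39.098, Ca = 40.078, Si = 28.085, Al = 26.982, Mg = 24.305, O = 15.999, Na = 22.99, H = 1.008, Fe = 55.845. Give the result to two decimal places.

M((Mg0.32Fe0.68)3KAlSi3O10(OH)2) = 481.596 g/mol, so wt% Si = 84.255/481.596 × 100 = 17.49%.
M(Na0.84Ca0.16Al1.16Si2.84O8) = 264.777 g/mol, so wt% Si = 79.761/264.777 × 100 = 30.12%.
17.49 − 30.12 = -12.63 pp.

-12.63 percentage points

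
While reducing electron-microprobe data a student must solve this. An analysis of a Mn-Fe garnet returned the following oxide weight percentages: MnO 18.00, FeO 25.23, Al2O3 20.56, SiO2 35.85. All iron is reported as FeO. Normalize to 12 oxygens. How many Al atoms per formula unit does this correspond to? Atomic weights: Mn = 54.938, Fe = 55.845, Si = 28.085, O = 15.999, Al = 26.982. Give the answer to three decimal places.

2.014 Al apfu

MnO: 18.00/70.937 = 0.25375 mol → 0.25375 mol Mn, 0.25375 mol O.
FeO: 25.23/71.844 = 0.35118 mol → 0.35118 mol Fe, 0.35118 mol O.
Al2O3: 20.56/101.961 = 0.20165 mol → 0.40330 mol Al, 0.60495 mol O.
SiO2: 35.85/60.083 = 0.59667 mol → 0.59667 mol Si, 1.19334 mol O.
Total oxygen = 2.40322 mol. Normalization factor = 12/2.40322 = 4.99330.
Al per 12 O = 0.40330 × 4.99330 = 2.014.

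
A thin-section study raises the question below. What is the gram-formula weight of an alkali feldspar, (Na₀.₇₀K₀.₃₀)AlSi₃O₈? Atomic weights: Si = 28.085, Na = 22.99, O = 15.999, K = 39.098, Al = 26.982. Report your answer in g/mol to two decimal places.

The formula mass is the sum 0.70(22.99) + 0.30(39.098) + 1(26.982) + 3(28.085) + 8(15.999).

267.05 g/mol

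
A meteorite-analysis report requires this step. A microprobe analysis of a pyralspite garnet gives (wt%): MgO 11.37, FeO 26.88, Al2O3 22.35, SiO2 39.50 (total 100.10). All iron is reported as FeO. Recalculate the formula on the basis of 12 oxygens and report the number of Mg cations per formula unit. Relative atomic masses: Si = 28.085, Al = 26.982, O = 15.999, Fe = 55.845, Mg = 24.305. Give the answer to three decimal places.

MgO: 11.37/40.304 = 0.28211 mol → 0.28211 mol Mg, 0.28211 mol O.
FeO: 26.88/71.844 = 0.37414 mol → 0.37414 mol Fe, 0.37414 mol O.
Al2O3: 22.35/101.961 = 0.21920 mol → 0.43840 mol Al, 0.65760 mol O.
SiO2: 39.50/60.083 = 0.65742 mol → 0.65742 mol Si, 1.31484 mol O.
Total oxygen = 2.62869 mol. Normalization factor = 12/2.62869 = 4.56501.
Mg per 12 O = 0.28211 × 4.56501 = 1.288.

1.288 Mg apfu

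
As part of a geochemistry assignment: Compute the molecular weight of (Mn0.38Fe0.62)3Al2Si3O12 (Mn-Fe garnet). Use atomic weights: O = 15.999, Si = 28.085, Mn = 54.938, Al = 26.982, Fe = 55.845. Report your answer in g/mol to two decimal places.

The formula mass is the sum 1.14(54.938) + 1.86(55.845) + 2(26.982) + 3(28.085) + 12(15.999).

496.71 g/mol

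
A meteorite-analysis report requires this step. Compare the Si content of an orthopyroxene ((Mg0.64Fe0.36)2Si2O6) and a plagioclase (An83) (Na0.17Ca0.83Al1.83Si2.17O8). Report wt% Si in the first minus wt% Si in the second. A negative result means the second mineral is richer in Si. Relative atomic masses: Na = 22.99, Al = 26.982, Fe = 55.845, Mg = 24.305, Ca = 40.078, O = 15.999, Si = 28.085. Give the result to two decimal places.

3.01 percentage points

Si in (Mg0.64Fe0.36)2Si2O6: molar mass 223.483 g/mol; 2×28.085 = 56.170 g → 25.13 wt%.
Si in Na0.17Ca0.83Al1.83Si2.17O8: molar mass 275.487 g/mol; 2.17×28.085 = 60.944 g → 22.12 wt%.
Difference = 25.13 − 22.12 = 3.01 percentage points.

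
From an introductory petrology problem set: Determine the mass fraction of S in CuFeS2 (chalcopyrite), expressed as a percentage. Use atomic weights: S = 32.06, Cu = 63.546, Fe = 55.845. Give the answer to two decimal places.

34.94 mass %

Molar mass of CuFeS2: 1·63.546 + 1·55.845 + 2·32.06 = 183.511 g/mol.
Mass of S per formula unit: 2 × 32.06 = 64.120 g.
Weight fraction S = 64.120 / 183.511 = 0.3494.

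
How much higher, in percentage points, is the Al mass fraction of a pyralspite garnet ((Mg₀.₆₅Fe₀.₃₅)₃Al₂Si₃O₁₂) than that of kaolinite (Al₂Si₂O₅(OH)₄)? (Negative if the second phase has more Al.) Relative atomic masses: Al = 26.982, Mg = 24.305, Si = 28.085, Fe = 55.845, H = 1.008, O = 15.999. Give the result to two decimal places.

M((Mg₀.₆₅Fe₀.₃₅)₃Al₂Si₃O₁₂) = 436.239 g/mol, so wt% Al = 53.964/436.239 × 100 = 12.37%.
M(Al₂Si₂O₅(OH)₄) = 258.157 g/mol, so wt% Al = 53.964/258.157 × 100 = 20.90%.
12.37 − 20.90 = -8.53 pp.

-8.53 percentage points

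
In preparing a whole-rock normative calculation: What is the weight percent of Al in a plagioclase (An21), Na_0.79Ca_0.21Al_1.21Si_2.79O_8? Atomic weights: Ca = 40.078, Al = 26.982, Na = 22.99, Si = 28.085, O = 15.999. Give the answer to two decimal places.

M(Na_0.79Ca_0.21Al_1.21Si_2.79O_8) = 265.576 g/mol.
Al contributes 1.21 × 26.982 = 32.648 g per mole.
32.648/265.576 = 0.1229 → 12.29%.

12.29 mass %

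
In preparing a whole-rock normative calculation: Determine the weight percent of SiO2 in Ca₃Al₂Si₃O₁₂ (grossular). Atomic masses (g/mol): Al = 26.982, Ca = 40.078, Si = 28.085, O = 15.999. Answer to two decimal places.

40.02 wt%

Molar mass of Ca₃Al₂Si₃O₁₂ = 3×40.078 + 2×26.982 + 3×28.085 + 12×15.999 = 450.441 g/mol.
Each formula unit contains 3 Si, equivalent to 3/1 = 3.0000 mol SiO2.
M(SiO2) = 1×28.085 + 2×15.999 = 60.083 g/mol.
Mass of SiO2 per formula unit = 3.0000 × 60.083 = 180.249 g.
SiO2 wt% = 180.249 / 450.441 × 100 = 40.02%.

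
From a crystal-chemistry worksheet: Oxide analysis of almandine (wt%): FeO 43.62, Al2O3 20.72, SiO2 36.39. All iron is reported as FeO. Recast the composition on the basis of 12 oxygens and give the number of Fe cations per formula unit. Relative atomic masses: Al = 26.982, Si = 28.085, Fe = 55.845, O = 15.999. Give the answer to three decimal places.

3.001 Fe apfu

43.62 wt% FeO ÷ 71.844 g/mol = 0.60715 mol, giving 0.60715 Fe and 0.60715 O.
20.72 wt% Al2O3 ÷ 101.961 g/mol = 0.20321 mol, giving 0.40642 Al and 0.60963 O.
36.39 wt% SiO2 ÷ 60.083 g/mol = 0.60566 mol, giving 0.60566 Si and 1.21132 O.
Oxygen sums to 2.42810; scaling by 12/2.42810 = 4.94214 puts the formula on 12 O.
Fe: 0.60715 × 4.94214 = 3.001 atoms per formula unit.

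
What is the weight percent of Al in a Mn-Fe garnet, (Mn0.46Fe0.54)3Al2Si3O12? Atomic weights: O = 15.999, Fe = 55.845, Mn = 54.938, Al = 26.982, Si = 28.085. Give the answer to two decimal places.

Molar mass of (Mn0.46Fe0.54)3Al2Si3O12: 1.38*54.938 + 1.62*55.845 + 2*26.982 + 3*28.085 + 12*15.999 = 496.490 g/mol.
Mass of Al per formula unit: 2 × 26.982 = 53.964 g.
Weight fraction Al = 53.964 / 496.490 = 0.1087.

10.87 mass %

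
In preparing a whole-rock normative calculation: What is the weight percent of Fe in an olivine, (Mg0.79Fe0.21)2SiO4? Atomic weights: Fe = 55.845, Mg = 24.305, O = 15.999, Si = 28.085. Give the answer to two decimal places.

15.24 mass %

Molar mass of (Mg0.79Fe0.21)2SiO4: 1.58·24.305 + 0.42·55.845 + 1·28.085 + 4·15.999 = 153.938 g/mol.
Mass of Fe per formula unit: 0.42 × 55.845 = 23.455 g.
Weight fraction Fe = 23.455 / 153.938 = 0.1524.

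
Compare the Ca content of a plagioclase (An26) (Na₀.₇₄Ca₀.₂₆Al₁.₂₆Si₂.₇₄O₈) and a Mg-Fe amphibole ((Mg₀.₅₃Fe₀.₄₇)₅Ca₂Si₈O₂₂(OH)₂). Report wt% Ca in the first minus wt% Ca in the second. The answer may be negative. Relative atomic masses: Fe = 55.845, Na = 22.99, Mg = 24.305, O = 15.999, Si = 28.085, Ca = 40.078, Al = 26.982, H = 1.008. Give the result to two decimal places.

-5.13 percentage points

First mineral: 10.420 g Ca in 266.375 g formula = 3.91 wt% Ca.
Second mineral: 80.156 g Ca in 886.472 g formula = 9.04 wt% Ca.
3.91% − 9.04% gives a difference of -5.13 percentage points.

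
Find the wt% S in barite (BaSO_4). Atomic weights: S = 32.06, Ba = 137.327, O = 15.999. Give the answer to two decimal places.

M(BaSO_4) = 233.383 g/mol.
S contributes 1 × 32.06 = 32.060 g per mole.
32.060/233.383 = 0.1374 → 13.74%.

13.74 mass %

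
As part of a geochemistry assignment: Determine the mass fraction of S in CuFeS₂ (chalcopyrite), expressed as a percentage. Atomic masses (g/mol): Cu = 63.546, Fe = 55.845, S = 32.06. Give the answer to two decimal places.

34.94 weight percent

Molar mass of CuFeS₂: 1×63.546 + 1×55.845 + 2×32.06 = 183.511 g/mol.
Mass of S per formula unit: 2 × 32.06 = 64.120 g.
Weight fraction S = 64.120 / 183.511 = 0.3494.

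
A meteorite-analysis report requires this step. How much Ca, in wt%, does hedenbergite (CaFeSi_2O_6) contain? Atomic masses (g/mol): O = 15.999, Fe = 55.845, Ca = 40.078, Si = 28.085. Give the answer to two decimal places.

Formula mass = 1×40.078 + 1×55.845 + 2×28.085 + 6×15.999 = 248.087 g/mol, of which 40.078 g is Ca.
So Ca makes up 40.078/248.087 = 0.1615 of the mass, i.e. 16.15%.

16.15 wt%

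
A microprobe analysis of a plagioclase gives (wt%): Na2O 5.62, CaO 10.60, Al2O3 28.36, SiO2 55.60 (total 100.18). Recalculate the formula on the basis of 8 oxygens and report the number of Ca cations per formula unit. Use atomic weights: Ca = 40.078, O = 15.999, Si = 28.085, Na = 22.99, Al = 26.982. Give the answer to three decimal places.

5.62 wt% Na2O ÷ 61.979 g/mol = 0.09068 mol, giving 0.18136 Na and 0.09068 O.
10.60 wt% CaO ÷ 56.077 g/mol = 0.18903 mol, giving 0.18903 Ca and 0.18903 O.
28.36 wt% Al2O3 ÷ 101.961 g/mol = 0.27815 mol, giving 0.55630 Al and 0.83445 O.
55.60 wt% SiO2 ÷ 60.083 g/mol = 0.92539 mol, giving 0.92539 Si and 1.85078 O.
Oxygen sums to 2.96494; scaling by 8/2.96494 = 2.69820 puts the formula on 8 O.
Ca: 0.18903 × 2.69820 = 0.510 atoms per formula unit.

0.510 Ca apfu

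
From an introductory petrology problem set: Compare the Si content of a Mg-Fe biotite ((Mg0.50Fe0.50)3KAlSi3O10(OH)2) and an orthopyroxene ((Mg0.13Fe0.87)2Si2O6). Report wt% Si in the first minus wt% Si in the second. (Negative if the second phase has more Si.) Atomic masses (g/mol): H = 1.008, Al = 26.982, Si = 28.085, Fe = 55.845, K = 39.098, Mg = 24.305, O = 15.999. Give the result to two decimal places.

Si in (Mg0.50Fe0.50)3KAlSi3O10(OH)2: molar mass 464.564 g/mol; 3×28.085 = 84.255 g → 18.14 wt%.
Si in (Mg0.13Fe0.87)2Si2O6: molar mass 255.654 g/mol; 2×28.085 = 56.170 g → 21.97 wt%.
Difference = 18.14 − 21.97 = -3.83 percentage points.

-3.83 percentage points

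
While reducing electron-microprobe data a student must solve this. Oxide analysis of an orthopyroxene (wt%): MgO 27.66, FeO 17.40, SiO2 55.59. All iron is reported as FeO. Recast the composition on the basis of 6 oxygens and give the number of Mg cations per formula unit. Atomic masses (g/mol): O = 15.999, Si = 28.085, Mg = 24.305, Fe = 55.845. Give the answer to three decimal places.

27.66 wt% MgO ÷ 40.304 g/mol = 0.68628 mol, giving 0.68628 Mg and 0.68628 O.
17.40 wt% FeO ÷ 71.844 g/mol = 0.24219 mol, giving 0.24219 Fe and 0.24219 O.
55.59 wt% SiO2 ÷ 60.083 g/mol = 0.92522 mol, giving 0.92522 Si and 1.85044 O.
Oxygen sums to 2.77891; scaling by 6/2.77891 = 2.15912 puts the formula on 6 O.
Mg: 0.68628 × 2.15912 = 1.482 atoms per formula unit.

1.482 Mg apfu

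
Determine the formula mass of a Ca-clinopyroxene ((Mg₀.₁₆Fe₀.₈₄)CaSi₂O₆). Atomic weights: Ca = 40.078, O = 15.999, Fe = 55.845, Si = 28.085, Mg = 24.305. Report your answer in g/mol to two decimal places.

M = 0.16·24.305 + 0.84·55.845 + 1·40.078 + 2·28.085 + 6·15.999

243.04 g/mol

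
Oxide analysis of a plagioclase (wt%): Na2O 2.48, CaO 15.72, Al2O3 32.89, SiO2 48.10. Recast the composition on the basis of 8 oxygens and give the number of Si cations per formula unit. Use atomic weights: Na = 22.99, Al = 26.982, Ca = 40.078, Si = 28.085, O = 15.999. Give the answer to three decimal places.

2.48 wt% Na2O ÷ 61.979 g/mol = 0.04001 mol, giving 0.08002 Na and 0.04001 O.
15.72 wt% CaO ÷ 56.077 g/mol = 0.28033 mol, giving 0.28033 Ca and 0.28033 O.
32.89 wt% Al2O3 ÷ 101.961 g/mol = 0.32257 mol, giving 0.64514 Al and 0.96771 O.
48.10 wt% SiO2 ÷ 60.083 g/mol = 0.80056 mol, giving 0.80056 Si and 1.60112 O.
Oxygen sums to 2.88917; scaling by 8/2.88917 = 2.76896 puts the formula on 8 O.
Si: 0.80056 × 2.76896 = 2.217 atoms per formula unit.

2.217 Si apfu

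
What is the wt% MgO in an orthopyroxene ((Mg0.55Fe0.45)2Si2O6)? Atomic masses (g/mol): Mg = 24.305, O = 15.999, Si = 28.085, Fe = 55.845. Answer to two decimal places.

19.35 wt%

Molar mass of (Mg0.55Fe0.45)2Si2O6 = 1.10*24.305 + 0.90*55.845 + 2*28.085 + 6*15.999 = 229.160 g/mol.
Each formula unit contains 1.10 Mg, equivalent to 1.10/1 = 1.1000 mol MgO.
M(MgO) = 1×24.305 + 1×15.999 = 40.304 g/mol.
Mass of MgO per formula unit = 1.1000 × 40.304 = 44.334 g.
MgO wt% = 44.334 / 229.160 × 100 = 19.35%.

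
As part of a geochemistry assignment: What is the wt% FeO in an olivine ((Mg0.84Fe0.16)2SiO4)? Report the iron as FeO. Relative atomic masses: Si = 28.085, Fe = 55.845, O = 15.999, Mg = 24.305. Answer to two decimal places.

15.25 wt%

Molar mass of (Mg0.84Fe0.16)2SiO4 = 1.68*24.305 + 0.32*55.845 + 1*28.085 + 4*15.999 = 150.784 g/mol.
Each formula unit contains 0.32 Fe, equivalent to 0.32/1 = 0.3200 mol FeO.
M(FeO) = 1×55.845 + 1×15.999 = 71.844 g/mol.
Mass of FeO per formula unit = 0.3200 × 71.844 = 22.990 g.
FeO wt% = 22.990 / 150.784 × 100 = 15.25%.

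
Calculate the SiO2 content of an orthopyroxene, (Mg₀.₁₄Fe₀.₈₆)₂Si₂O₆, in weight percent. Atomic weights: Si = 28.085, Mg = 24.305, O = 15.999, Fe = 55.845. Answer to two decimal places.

Molar mass of (Mg₀.₁₄Fe₀.₈₆)₂Si₂O₆ = 0.28×24.305 + 1.72×55.845 + 2×28.085 + 6×15.999 = 255.023 g/mol.
Each formula unit contains 2 Si, equivalent to 2/1 = 2.0000 mol SiO2.
M(SiO2) = 1×28.085 + 2×15.999 = 60.083 g/mol.
Mass of SiO2 per formula unit = 2.0000 × 60.083 = 120.166 g.
SiO2 wt% = 120.166 / 255.023 × 100 = 47.12%.

47.12 wt%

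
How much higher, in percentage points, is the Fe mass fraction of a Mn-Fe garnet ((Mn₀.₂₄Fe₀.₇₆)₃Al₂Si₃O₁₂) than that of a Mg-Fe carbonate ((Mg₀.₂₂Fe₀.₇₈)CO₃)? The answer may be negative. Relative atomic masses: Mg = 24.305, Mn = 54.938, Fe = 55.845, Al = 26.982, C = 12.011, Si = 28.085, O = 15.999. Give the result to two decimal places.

M((Mn₀.₂₄Fe₀.₇₆)₃Al₂Si₃O₁₂) = 497.089 g/mol, so wt% Fe = 127.327/497.089 × 100 = 25.61%.
M((Mg₀.₂₂Fe₀.₇₈)CO₃) = 108.914 g/mol, so wt% Fe = 43.559/108.914 × 100 = 39.99%.
25.61 − 39.99 = -14.38 pp.

-14.38 percentage points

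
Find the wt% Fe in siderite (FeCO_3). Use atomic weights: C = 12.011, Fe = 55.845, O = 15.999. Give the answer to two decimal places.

48.20 wt%

Molar mass of FeCO_3: 1×55.845 + 1×12.011 + 3×15.999 = 115.853 g/mol.
Mass of Fe per formula unit: 1 × 55.845 = 55.845 g.
Weight fraction Fe = 55.845 / 115.853 = 0.4820.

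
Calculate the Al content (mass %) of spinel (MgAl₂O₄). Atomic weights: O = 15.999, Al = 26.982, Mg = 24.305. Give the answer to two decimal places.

Molar mass of MgAl₂O₄: 1*24.305 + 2*26.982 + 4*15.999 = 142.265 g/mol.
Mass of Al per formula unit: 2 × 26.982 = 53.964 g.
Weight fraction Al = 53.964 / 142.265 = 0.3793.

37.93 mass %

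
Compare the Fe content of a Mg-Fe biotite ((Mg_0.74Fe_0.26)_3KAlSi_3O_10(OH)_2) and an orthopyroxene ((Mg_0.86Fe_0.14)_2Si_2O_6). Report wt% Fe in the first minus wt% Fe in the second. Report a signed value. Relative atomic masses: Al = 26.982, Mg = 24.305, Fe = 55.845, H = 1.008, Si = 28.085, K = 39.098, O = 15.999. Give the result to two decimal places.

Fe in (Mg_0.74Fe_0.26)_3KAlSi_3O_10(OH)_2: molar mass 441.855 g/mol; 0.78×55.845 = 43.559 g → 9.86 wt%.
Fe in (Mg_0.86Fe_0.14)_2Si_2O_6: molar mass 209.605 g/mol; 0.28×55.845 = 15.637 g → 7.46 wt%.
Difference = 9.86 − 7.46 = 2.40 percentage points.

2.40 percentage points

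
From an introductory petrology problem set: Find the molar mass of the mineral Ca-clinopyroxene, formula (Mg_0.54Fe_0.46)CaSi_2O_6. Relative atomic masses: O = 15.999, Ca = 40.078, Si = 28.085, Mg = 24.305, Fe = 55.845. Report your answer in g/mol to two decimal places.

231.06 g/mol

The formula mass is the sum 0.54×24.305 + 0.46×55.845 + 1×40.078 + 2×28.085 + 6×15.999.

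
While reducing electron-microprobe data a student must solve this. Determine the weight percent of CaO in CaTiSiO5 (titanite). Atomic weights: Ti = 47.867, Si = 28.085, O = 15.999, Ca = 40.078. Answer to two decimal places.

28.61 wt%

M(CaTiSiO5) = 196.025 g/mol; M(CaO) = 56.077 g/mol.
Moles CaO per formula unit = 1 Ca ÷ 1 = 1.0000.
CaO fraction = (1.0000 × 56.077) / 196.025 = 56.077/196.025 = 0.2861.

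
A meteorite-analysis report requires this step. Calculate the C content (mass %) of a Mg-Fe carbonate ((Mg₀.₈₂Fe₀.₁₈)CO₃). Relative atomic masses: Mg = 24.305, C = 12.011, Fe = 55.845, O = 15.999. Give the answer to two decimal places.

Formula mass = 0.82×24.305 + 0.18×55.845 + 1×12.011 + 3×15.999 = 89.990 g/mol, of which 12.011 g is C.
So C makes up 12.011/89.990 = 0.1335 of the mass, i.e. 13.35%.

13.35 mass %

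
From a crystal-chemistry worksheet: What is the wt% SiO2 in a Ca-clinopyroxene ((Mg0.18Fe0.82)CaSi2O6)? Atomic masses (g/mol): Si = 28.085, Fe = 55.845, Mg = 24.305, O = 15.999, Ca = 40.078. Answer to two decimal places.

Formula mass = 242.410 g/mol.
2 Si → 2.0000 mol SiO2 per formula unit; M(SiO2) = 60.083, so SiO2 mass = 120.166 g.
120.166/242.410 × 100 = 49.57 wt%.

49.57 wt%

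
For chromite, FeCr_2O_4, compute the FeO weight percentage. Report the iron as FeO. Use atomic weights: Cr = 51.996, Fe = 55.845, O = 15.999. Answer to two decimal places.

32.10 wt%

M(FeCr_2O_4) = 223.833 g/mol; M(FeO) = 71.844 g/mol.
Moles FeO per formula unit = 1 Fe ÷ 1 = 1.0000.
FeO fraction = (1.0000 × 71.844) / 223.833 = 71.844/223.833 = 0.3210.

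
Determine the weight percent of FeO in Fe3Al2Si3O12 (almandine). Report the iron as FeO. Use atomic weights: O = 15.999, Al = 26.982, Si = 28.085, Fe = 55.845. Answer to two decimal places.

Molar mass of Fe3Al2Si3O12 = 3×55.845 + 2×26.982 + 3×28.085 + 12×15.999 = 497.742 g/mol.
Each formula unit contains 3 Fe, equivalent to 3/1 = 3.0000 mol FeO.
M(FeO) = 1×55.845 + 1×15.999 = 71.844 g/mol.
Mass of FeO per formula unit = 3.0000 × 71.844 = 215.532 g.
FeO wt% = 215.532 / 497.742 × 100 = 43.30%.

43.30 wt%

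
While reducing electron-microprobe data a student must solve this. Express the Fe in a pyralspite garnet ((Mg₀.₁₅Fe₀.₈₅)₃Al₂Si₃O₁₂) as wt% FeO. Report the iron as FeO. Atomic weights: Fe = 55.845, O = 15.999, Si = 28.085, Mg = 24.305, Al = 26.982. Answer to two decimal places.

Molar mass of (Mg₀.₁₅Fe₀.₈₅)₃Al₂Si₃O₁₂ = 0.45·24.305 + 2.55·55.845 + 2·26.982 + 3·28.085 + 12·15.999 = 483.549 g/mol.
Each formula unit contains 2.55 Fe, equivalent to 2.55/1 = 2.5500 mol FeO.
M(FeO) = 1×55.845 + 1×15.999 = 71.844 g/mol.
Mass of FeO per formula unit = 2.5500 × 71.844 = 183.202 g.
FeO wt% = 183.202 / 483.549 × 100 = 37.89%.

37.89 wt%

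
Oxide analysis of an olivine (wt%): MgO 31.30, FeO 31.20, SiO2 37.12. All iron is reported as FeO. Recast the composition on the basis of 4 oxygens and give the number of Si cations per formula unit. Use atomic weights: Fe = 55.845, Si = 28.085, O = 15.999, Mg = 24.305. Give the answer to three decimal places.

MgO: 31.30/40.304 = 0.77660 mol → 0.77660 mol Mg, 0.77660 mol O.
FeO: 31.20/71.844 = 0.43427 mol → 0.43427 mol Fe, 0.43427 mol O.
SiO2: 37.12/60.083 = 0.61781 mol → 0.61781 mol Si, 1.23562 mol O.
Total oxygen = 2.44649 mol. Normalization factor = 4/2.44649 = 1.63500.
Si per 4 O = 0.61781 × 1.63500 = 1.010.

1.010 Si apfu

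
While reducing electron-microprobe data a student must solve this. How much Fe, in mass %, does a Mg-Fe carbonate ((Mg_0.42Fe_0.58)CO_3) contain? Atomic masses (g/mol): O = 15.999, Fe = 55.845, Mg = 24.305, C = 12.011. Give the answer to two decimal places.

31.57 mass %

Formula mass = 0.42×24.305 + 0.58×55.845 + 1×12.011 + 3×15.999 = 102.606 g/mol, of which 32.390 g is Fe.
So Fe makes up 32.390/102.606 = 0.3157 of the mass, i.e. 31.57%.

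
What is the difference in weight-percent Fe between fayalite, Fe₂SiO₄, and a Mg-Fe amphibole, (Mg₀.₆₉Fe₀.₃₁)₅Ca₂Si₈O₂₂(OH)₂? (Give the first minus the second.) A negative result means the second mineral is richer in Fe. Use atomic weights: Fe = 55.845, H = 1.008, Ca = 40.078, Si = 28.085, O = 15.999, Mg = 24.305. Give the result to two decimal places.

44.76 percentage points

M(Fe₂SiO₄) = 203.771 g/mol, so wt% Fe = 111.690/203.771 × 100 = 54.81%.
M((Mg₀.₆₉Fe₀.₃₁)₅Ca₂Si₈O₂₂(OH)₂) = 861.240 g/mol, so wt% Fe = 86.560/861.240 × 100 = 10.05%.
54.81 − 10.05 = 44.76 pp.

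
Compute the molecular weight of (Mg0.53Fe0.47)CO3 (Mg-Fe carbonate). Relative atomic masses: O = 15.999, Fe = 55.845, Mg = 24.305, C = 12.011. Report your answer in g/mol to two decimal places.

The formula mass is the sum 0.53·24.305 + 0.47·55.845 + 1·12.011 + 3·15.999.

99.14 g/mol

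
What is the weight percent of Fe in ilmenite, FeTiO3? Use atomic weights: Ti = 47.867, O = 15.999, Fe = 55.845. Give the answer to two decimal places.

36.81 wt%

Molar mass of FeTiO3: 1*55.845 + 1*47.867 + 3*15.999 = 151.709 g/mol.
Mass of Fe per formula unit: 1 × 55.845 = 55.845 g.
Weight fraction Fe = 55.845 / 151.709 = 0.3681.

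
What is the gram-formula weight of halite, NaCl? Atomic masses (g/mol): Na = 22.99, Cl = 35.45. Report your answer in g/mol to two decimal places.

58.44 g/mol

M = 1×22.99 + 1×35.45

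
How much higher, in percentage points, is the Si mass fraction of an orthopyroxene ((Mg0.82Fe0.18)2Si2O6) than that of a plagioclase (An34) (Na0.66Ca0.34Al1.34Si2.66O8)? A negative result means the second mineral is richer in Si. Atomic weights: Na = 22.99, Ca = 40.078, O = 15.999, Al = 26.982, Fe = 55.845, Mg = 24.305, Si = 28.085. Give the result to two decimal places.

Si in (Mg0.82Fe0.18)2Si2O6: molar mass 212.128 g/mol; 2×28.085 = 56.170 g → 26.48 wt%.
Si in Na0.66Ca0.34Al1.34Si2.66O8: molar mass 267.654 g/mol; 2.66×28.085 = 74.706 g → 27.91 wt%.
Difference = 26.48 − 27.91 = -1.43 percentage points.

-1.43 percentage points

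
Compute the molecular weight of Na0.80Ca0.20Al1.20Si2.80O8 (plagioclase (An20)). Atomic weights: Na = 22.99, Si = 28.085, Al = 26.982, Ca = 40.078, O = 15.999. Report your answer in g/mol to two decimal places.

265.42 g/mol

Na: 0.80 × 22.99 = 18.3920
Ca: 0.20 × 40.078 = 8.0156
Al: 1.20 × 26.982 = 32.3784
Si: 2.80 × 28.085 = 78.6380
O: 8 × 15.999 = 127.9920
Summing the contributions gives the formula mass.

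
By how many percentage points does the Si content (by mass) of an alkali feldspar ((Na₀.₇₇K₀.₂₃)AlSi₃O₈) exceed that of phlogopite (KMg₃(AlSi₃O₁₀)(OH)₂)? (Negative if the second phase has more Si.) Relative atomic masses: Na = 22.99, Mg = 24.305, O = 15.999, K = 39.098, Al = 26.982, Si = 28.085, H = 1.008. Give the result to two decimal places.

First mineral: 84.255 g Si in 265.924 g formula = 31.68 wt% Si.
Second mineral: 84.255 g Si in 417.254 g formula = 20.19 wt% Si.
31.68% − 20.19% gives a difference of 11.49 percentage points.

11.49 percentage points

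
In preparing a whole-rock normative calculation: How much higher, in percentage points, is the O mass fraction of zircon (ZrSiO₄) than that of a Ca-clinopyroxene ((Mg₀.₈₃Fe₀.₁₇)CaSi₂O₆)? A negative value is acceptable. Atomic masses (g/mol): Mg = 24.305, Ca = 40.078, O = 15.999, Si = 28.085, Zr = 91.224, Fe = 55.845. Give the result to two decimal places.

-8.35 percentage points

O in ZrSiO₄: molar mass 183.305 g/mol; 4×15.999 = 63.996 g → 34.91 wt%.
O in (Mg₀.₈₃Fe₀.₁₇)CaSi₂O₆: molar mass 221.909 g/mol; 6×15.999 = 95.994 g → 43.26 wt%.
Difference = 34.91 − 43.26 = -8.35 percentage points.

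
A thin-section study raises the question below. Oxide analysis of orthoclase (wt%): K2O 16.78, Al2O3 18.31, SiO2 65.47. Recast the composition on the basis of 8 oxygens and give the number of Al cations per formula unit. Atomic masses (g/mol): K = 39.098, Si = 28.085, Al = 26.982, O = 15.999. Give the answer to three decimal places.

0.992 Al apfu

K2O: 16.78/94.195 = 0.17814 mol → 0.35628 mol K, 0.17814 mol O.
Al2O3: 18.31/101.961 = 0.17958 mol → 0.35916 mol Al, 0.53874 mol O.
SiO2: 65.47/60.083 = 1.08966 mol → 1.08966 mol Si, 2.17932 mol O.
Total oxygen = 2.89620 mol. Normalization factor = 8/2.89620 = 2.76224.
Al per 8 O = 0.35916 × 2.76224 = 0.992.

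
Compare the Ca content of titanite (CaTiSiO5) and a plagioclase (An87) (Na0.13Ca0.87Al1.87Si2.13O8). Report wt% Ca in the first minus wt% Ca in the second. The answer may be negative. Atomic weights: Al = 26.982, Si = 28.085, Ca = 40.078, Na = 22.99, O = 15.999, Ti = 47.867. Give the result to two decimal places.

7.82 percentage points

First mineral: 40.078 g Ca in 196.025 g formula = 20.45 wt% Ca.
Second mineral: 34.868 g Ca in 276.126 g formula = 12.63 wt% Ca.
20.45% − 12.63% gives a difference of 7.82 percentage points.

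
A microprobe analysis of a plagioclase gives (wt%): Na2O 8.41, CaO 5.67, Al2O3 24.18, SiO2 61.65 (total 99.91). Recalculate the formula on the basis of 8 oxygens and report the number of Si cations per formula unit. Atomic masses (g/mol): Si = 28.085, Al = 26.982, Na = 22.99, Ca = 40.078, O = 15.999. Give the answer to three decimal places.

Na2O (M=61.979): mol = 0.13569; Na = 0.27138, O = 0.13569.
CaO (M=56.077): mol = 0.10111; Ca = 0.10111, O = 0.10111.
Al2O3 (M=101.961): mol = 0.23715; Al = 0.47430, O = 0.71145.
SiO2 (M=60.083): mol = 1.02608; Si = 1.02608, O = 2.05216.
ΣO = 3.00041; factor = 8/ΣO = 2.66630.
Si apfu = 1.02608 × 2.66630 = 2.736.

2.736 Si apfu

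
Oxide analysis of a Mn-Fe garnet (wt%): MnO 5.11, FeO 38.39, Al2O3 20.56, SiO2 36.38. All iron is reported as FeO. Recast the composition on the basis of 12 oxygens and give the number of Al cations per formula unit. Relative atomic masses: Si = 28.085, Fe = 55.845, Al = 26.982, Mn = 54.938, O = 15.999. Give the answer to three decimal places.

1.998 Al apfu

MnO: 5.11/70.937 = 0.07204 mol → 0.07204 mol Mn, 0.07204 mol O.
FeO: 38.39/71.844 = 0.53435 mol → 0.53435 mol Fe, 0.53435 mol O.
Al2O3: 20.56/101.961 = 0.20165 mol → 0.40330 mol Al, 0.60495 mol O.
SiO2: 36.38/60.083 = 0.60550 mol → 0.60550 mol Si, 1.21100 mol O.
Total oxygen = 2.42234 mol. Normalization factor = 12/2.42234 = 4.95389.
Al per 12 O = 0.40330 × 4.95389 = 1.998.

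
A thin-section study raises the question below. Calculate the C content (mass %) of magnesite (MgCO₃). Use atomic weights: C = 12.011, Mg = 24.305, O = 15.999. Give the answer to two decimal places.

14.25 mass %

Molar mass of MgCO₃: 1·24.305 + 1·12.011 + 3·15.999 = 84.313 g/mol.
Mass of C per formula unit: 1 × 12.011 = 12.011 g.
Weight fraction C = 12.011 / 84.313 = 0.1425.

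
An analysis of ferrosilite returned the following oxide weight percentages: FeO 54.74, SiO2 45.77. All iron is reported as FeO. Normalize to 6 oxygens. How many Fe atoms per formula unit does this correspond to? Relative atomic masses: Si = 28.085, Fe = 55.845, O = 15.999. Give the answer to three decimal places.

FeO (M=71.844): mol = 0.76193; Fe = 0.76193, O = 0.76193.
SiO2 (M=60.083): mol = 0.76178; Si = 0.76178, O = 1.52356.
ΣO = 2.28549; factor = 6/ΣO = 2.62526.
Fe apfu = 0.76193 × 2.62526 = 2.000.

2.000 Fe apfu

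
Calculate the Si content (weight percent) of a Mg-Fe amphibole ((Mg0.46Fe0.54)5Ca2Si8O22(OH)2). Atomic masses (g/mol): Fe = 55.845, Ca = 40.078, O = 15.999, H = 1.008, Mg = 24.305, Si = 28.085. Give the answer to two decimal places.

Molar mass of (Mg0.46Fe0.54)5Ca2Si8O22(OH)2: 2.30*24.305 + 2.70*55.845 + 2*40.078 + 8*28.085 + 24*15.999 + 2*1.008 = 897.511 g/mol.
Mass of Si per formula unit: 8 × 28.085 = 224.680 g.
Weight fraction Si = 224.680 / 897.511 = 0.2503.

25.03 weight percent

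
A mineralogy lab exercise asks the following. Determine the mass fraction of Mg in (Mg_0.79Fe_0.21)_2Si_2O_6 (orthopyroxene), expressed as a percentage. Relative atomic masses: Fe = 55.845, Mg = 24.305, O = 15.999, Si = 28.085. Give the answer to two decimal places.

Molar mass of (Mg_0.79Fe_0.21)_2Si_2O_6: 1.58×24.305 + 0.42×55.845 + 2×28.085 + 6×15.999 = 214.021 g/mol.
Mass of Mg per formula unit: 1.58 × 24.305 = 38.402 g.
Weight fraction Mg = 38.402 / 214.021 = 0.1794.

17.94 wt%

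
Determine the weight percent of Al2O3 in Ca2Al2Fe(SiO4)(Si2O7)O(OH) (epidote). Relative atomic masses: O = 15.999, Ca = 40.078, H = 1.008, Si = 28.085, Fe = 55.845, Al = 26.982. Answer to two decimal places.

M(Ca2Al2Fe(SiO4)(Si2O7)O(OH)) = 483.215 g/mol; M(Al2O3) = 101.961 g/mol.
Moles Al2O3 per formula unit = 2 Al ÷ 2 = 1.0000.
Al2O3 fraction = (1.0000 × 101.961) / 483.215 = 101.961/483.215 = 0.2110.

21.10 wt%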